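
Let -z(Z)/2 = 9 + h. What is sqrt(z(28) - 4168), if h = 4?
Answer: 3*I*sqrt(466) ≈ 64.761*I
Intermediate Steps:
z(Z) = -26 (z(Z) = -2*(9 + 4) = -2*13 = -26)
sqrt(z(28) - 4168) = sqrt(-26 - 4168) = sqrt(-4194) = 3*I*sqrt(466)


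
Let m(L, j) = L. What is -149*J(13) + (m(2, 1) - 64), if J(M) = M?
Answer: -1999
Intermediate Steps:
-149*J(13) + (m(2, 1) - 64) = -149*13 + (2 - 64) = -1937 - 62 = -1999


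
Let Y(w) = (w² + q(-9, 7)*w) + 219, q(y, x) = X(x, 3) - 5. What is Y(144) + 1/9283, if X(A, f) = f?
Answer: 191851762/9283 ≈ 20667.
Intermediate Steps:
q(y, x) = -2 (q(y, x) = 3 - 5 = -2)
Y(w) = 219 + w² - 2*w (Y(w) = (w² - 2*w) + 219 = 219 + w² - 2*w)
Y(144) + 1/9283 = (219 + 144² - 2*144) + 1/9283 = (219 + 20736 - 288) + 1/9283 = 20667 + 1/9283 = 191851762/9283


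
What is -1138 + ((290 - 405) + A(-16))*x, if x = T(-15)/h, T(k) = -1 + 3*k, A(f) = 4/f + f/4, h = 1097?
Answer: -2485801/2194 ≈ -1133.0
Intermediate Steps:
A(f) = 4/f + f/4 (A(f) = 4/f + f*(¼) = 4/f + f/4)
x = -46/1097 (x = (-1 + 3*(-15))/1097 = (-1 - 45)*(1/1097) = -46*1/1097 = -46/1097 ≈ -0.041933)
-1138 + ((290 - 405) + A(-16))*x = -1138 + ((290 - 405) + (4/(-16) + (¼)*(-16)))*(-46/1097) = -1138 + (-115 + (4*(-1/16) - 4))*(-46/1097) = -1138 + (-115 + (-¼ - 4))*(-46/1097) = -1138 + (-115 - 17/4)*(-46/1097) = -1138 - 477/4*(-46/1097) = -1138 + 10971/2194 = -2485801/2194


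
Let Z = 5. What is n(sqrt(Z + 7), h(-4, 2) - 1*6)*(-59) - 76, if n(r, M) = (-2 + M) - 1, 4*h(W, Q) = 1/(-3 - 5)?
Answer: 14619/32 ≈ 456.84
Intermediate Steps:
h(W, Q) = -1/32 (h(W, Q) = 1/(4*(-3 - 5)) = (1/4)/(-8) = (1/4)*(-1/8) = -1/32)
n(r, M) = -3 + M
n(sqrt(Z + 7), h(-4, 2) - 1*6)*(-59) - 76 = (-3 + (-1/32 - 1*6))*(-59) - 76 = (-3 + (-1/32 - 6))*(-59) - 76 = (-3 - 193/32)*(-59) - 76 = -289/32*(-59) - 76 = 17051/32 - 76 = 14619/32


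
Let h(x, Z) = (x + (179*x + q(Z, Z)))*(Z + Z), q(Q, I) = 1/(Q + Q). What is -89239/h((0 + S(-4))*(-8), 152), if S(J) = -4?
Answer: -89239/1751041 ≈ -0.050963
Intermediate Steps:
q(Q, I) = 1/(2*Q)
h(x, Z) = 2*Z*(1/(2*Z) + 180*x) (h(x, Z) = (x + (179*x + 1/(2*Z)))*(Z + Z) = (x + (1/(2*Z) + 179*x))*(2*Z) = (1/(2*Z) + 180*x)*(2*Z) = 2*Z*(1/(2*Z) + 180*x))
-89239/h((0 + S(-4))*(-8), 152) = -89239/(1 + 360*152*((0 - 4)*(-8))) = -89239/(1 + 360*152*(-4*(-8))) = -89239/(1 + 360*152*32) = -89239/(1 + 1751040) = -89239/1751041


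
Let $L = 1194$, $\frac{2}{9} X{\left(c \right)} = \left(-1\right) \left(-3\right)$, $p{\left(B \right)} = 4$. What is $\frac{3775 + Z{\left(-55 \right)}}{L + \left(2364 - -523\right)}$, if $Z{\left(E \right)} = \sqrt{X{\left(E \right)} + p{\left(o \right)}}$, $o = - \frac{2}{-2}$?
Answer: $\frac{3775}{4081} + \frac{\sqrt{70}}{8162} \approx 0.92604$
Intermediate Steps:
$o = 1$ ($o = \left(-2\right) \left(- \frac{1}{2}\right) = 1$)
$X{\left(c \right)} = \frac{27}{2}$ ($X{\left(c \right)} = \frac{9 \left(\left(-1\right) \left(-3\right)\right)}{2} = \frac{9}{2} \cdot 3 = \frac{27}{2}$)
$Z{\left(E \right)} = \frac{\sqrt{70}}{2}$ ($Z{\left(E \right)} = \sqrt{\frac{27}{2} + 4} = \sqrt{\frac{35}{2}} = \frac{\sqrt{70}}{2}$)
$\frac{3775 + Z{\left(-55 \right)}}{L + \left(2364 - -523\right)} = \frac{3775 + \frac{\sqrt{70}}{2}}{1194 + \left(2364 - -523\right)} = \frac{3775 + \frac{\sqrt{70}}{2}}{1194 + \left(2364 + 523\right)} = \frac{3775 + \frac{\sqrt{70}}{2}}{1194 + 2887} = \frac{3775 + \frac{\sqrt{70}}{2}}{4081} = \left(3775 + \frac{\sqrt{70}}{2}\right) \frac{1}{4081} = \frac{3775}{4081} + \frac{\sqrt{70}}{8162}$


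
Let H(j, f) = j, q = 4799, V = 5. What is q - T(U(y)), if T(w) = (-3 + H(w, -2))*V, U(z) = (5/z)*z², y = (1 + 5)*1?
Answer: 4664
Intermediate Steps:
y = 6 (y = 6*1 = 6)
U(z) = 5*z
T(w) = -15 + 5*w (T(w) = (-3 + w)*5 = -15 + 5*w)
q - T(U(y)) = 4799 - (-15 + 5*(5*6)) = 4799 - (-15 + 5*30) = 4799 - (-15 + 150) = 4799 - 1*135 = 4799 - 135 = 4664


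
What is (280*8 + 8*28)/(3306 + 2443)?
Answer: 2464/5749 ≈ 0.42860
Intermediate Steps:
(280*8 + 8*28)/(3306 + 2443) = (2240 + 224)/5749 = 2464*(1/5749) = 2464/5749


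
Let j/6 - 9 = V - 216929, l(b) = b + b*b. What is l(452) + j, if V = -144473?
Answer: -1963602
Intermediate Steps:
l(b) = b + b**2
j = -2168358 (j = 54 + 6*(-144473 - 216929) = 54 + 6*(-361402) = 54 - 2168412 = -2168358)
l(452) + j = 452*(1 + 452) - 2168358 = 452*453 - 2168358 = 204756 - 2168358 = -1963602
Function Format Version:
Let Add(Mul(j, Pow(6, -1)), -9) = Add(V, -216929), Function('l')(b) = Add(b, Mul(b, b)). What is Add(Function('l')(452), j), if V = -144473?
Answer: -1963602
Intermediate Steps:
Function('l')(b) = Add(b, Pow(b, 2))
j = -2168358 (j = Add(54, Mul(6, Add(-144473, -216929))) = Add(54, Mul(6, -361402)) = Add(54, -2168412) = -2168358)
Add(Function('l')(452), j) = Add(Mul(452, Add(1, 452)), -2168358) = Add(Mul(452, 453), -2168358) = Add(204756, -2168358) = -1963602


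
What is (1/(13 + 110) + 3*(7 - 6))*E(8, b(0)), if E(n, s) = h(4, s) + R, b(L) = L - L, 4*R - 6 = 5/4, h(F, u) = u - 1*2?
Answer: -185/328 ≈ -0.56402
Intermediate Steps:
h(F, u) = -2 + u (h(F, u) = u - 2 = -2 + u)
R = 29/16 (R = 3/2 + (5/4)/4 = 3/2 + (5*(1/4))/4 = 3/2 + (1/4)*(5/4) = 3/2 + 5/16 = 29/16 ≈ 1.8125)
b(L) = 0
E(n, s) = -3/16 + s (E(n, s) = (-2 + s) + 29/16 = -3/16 + s)
(1/(13 + 110) + 3*(7 - 6))*E(8, b(0)) = (1/(13 + 110) + 3*(7 - 6))*(-3/16 + 0) = (1/123 + 3*1)*(-3/16) = (1/123 + 3)*(-3/16) = (370/123)*(-3/16) = -185/328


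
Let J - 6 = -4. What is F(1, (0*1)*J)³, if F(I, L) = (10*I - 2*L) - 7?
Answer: 27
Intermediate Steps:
J = 2 (J = 6 - 4 = 2)
F(I, L) = -7 - 2*L + 10*I (F(I, L) = (-2*L + 10*I) - 7 = -7 - 2*L + 10*I)
F(1, (0*1)*J)³ = (-7 - 2*0*1*2 + 10*1)³ = (-7 - 0*2 + 10)³ = (-7 - 2*0 + 10)³ = (-7 + 0 + 10)³ = 3³ = 27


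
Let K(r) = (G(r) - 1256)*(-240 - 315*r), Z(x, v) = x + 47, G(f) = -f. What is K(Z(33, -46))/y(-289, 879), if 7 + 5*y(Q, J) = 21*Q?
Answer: -42484800/1519 ≈ -27969.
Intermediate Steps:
Z(x, v) = 47 + x
y(Q, J) = -7/5 + 21*Q/5 (y(Q, J) = -7/5 + (21*Q)/5 = -7/5 + 21*Q/5)
K(r) = (-1256 - r)*(-240 - 315*r) (K(r) = (-r - 1256)*(-240 - 315*r) = (-1256 - r)*(-240 - 315*r))
K(Z(33, -46))/y(-289, 879) = (301440 + 315*(47 + 33)**2 + 395880*(47 + 33))/(-7/5 + (21/5)*(-289)) = (301440 + 315*80**2 + 395880*80)/(-7/5 - 6069/5) = (301440 + 315*6400 + 31670400)/(-6076/5) = (301440 + 2016000 + 31670400)*(-5/6076) = 33987840*(-5/6076) = -42484800/1519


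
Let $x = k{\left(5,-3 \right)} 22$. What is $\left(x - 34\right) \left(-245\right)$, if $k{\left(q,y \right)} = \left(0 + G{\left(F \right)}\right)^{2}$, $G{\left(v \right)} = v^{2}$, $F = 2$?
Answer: $-77910$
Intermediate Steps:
$k{\left(q,y \right)} = 16$ ($k{\left(q,y \right)} = \left(0 + 2^{2}\right)^{2} = \left(0 + 4\right)^{2} = 4^{2} = 16$)
$x = 352$ ($x = 16 \cdot 22 = 352$)
$\left(x - 34\right) \left(-245\right) = \left(352 - 34\right) \left(-245\right) = 318 \left(-245\right) = -77910$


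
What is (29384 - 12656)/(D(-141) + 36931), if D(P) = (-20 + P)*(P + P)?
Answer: 16728/82333 ≈ 0.20317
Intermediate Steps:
D(P) = 2*P*(-20 + P) (D(P) = (-20 + P)*(2*P) = 2*P*(-20 + P))
(29384 - 12656)/(D(-141) + 36931) = (29384 - 12656)/(2*(-141)*(-20 - 141) + 36931) = 16728/(2*(-141)*(-161) + 36931) = 16728/(45402 + 36931) = 16728/82333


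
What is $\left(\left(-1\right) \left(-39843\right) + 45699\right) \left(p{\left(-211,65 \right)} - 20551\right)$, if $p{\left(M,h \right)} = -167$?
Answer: $-1772259156$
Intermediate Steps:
$\left(\left(-1\right) \left(-39843\right) + 45699\right) \left(p{\left(-211,65 \right)} - 20551\right) = \left(\left(-1\right) \left(-39843\right) + 45699\right) \left(-167 - 20551\right) = \left(39843 + 45699\right) \left(-20718\right) = 85542 \left(-20718\right) = -1772259156$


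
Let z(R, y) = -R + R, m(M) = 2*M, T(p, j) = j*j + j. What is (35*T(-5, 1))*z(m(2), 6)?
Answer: 0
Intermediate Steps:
T(p, j) = j + j² (T(p, j) = j² + j = j + j²)
z(R, y) = 0
(35*T(-5, 1))*z(m(2), 6) = (35*(1*(1 + 1)))*0 = (35*(1*2))*0 = (35*2)*0 = 70*0 = 0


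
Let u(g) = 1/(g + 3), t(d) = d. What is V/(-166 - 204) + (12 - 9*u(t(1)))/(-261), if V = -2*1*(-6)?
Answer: -4493/64380 ≈ -0.069789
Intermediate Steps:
V = 12 (V = -2*(-6) = 12)
u(g) = 1/(3 + g)
V/(-166 - 204) + (12 - 9*u(t(1)))/(-261) = 12/(-166 - 204) + (12 - 9/(3 + 1))/(-261) = 12/(-370) + (12 - 9/4)*(-1/261) = 12*(-1/370) + (12 - 9*¼)*(-1/261) = -6/185 + (12 - 9/4)*(-1/261) = -6/185 + (39/4)*(-1/261) = -6/185 - 13/348 = -4493/64380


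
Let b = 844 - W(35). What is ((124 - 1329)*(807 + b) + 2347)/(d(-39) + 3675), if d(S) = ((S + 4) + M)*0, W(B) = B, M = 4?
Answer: -648311/1225 ≈ -529.23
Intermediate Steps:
b = 809 (b = 844 - 1*35 = 844 - 35 = 809)
d(S) = 0 (d(S) = ((S + 4) + 4)*0 = ((4 + S) + 4)*0 = (8 + S)*0 = 0)
((124 - 1329)*(807 + b) + 2347)/(d(-39) + 3675) = ((124 - 1329)*(807 + 809) + 2347)/(0 + 3675) = (-1205*1616 + 2347)/3675 = (-1947280 + 2347)*(1/3675) = -1944933*1/3675 = -648311/1225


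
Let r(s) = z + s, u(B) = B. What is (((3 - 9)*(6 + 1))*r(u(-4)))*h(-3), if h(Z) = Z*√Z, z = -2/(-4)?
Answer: -441*I*√3 ≈ -763.83*I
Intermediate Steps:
z = ½ (z = -2*(-¼) = ½ ≈ 0.50000)
h(Z) = Z^(3/2)
r(s) = ½ + s
(((3 - 9)*(6 + 1))*r(u(-4)))*h(-3) = (((3 - 9)*(6 + 1))*(½ - 4))*(-3)^(3/2) = (-6*7*(-7/2))*(-3*I*√3) = (-42*(-7/2))*(-3*I*√3) = 147*(-3*I*√3) = -441*I*√3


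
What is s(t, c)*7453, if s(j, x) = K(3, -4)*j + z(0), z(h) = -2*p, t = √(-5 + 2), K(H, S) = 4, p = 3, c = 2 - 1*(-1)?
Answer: -44718 + 29812*I*√3 ≈ -44718.0 + 51636.0*I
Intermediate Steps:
c = 3 (c = 2 + 1 = 3)
t = I*√3 (t = √(-3) = I*√3 ≈ 1.732*I)
z(h) = -6 (z(h) = -2*3 = -6)
s(j, x) = -6 + 4*j (s(j, x) = 4*j - 6 = -6 + 4*j)
s(t, c)*7453 = (-6 + 4*(I*√3))*7453 = (-6 + 4*I*√3)*7453 = -44718 + 29812*I*√3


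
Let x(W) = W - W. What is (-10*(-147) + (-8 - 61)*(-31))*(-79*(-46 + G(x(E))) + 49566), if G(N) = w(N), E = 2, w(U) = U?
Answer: 191998800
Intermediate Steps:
x(W) = 0
G(N) = N
(-10*(-147) + (-8 - 61)*(-31))*(-79*(-46 + G(x(E))) + 49566) = (-10*(-147) + (-8 - 61)*(-31))*(-79*(-46 + 0) + 49566) = (1470 - 69*(-31))*(-79*(-46) + 49566) = (1470 + 2139)*(3634 + 49566) = 3609*53200 = 191998800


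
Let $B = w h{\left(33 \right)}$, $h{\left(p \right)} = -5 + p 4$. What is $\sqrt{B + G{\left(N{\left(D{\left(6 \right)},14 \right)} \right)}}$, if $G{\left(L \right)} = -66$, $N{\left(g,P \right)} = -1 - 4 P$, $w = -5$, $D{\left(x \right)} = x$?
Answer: $i \sqrt{701} \approx 26.476 i$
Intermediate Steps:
$h{\left(p \right)} = -5 + 4 p$
$B = -635$ ($B = - 5 \left(-5 + 4 \cdot 33\right) = - 5 \left(-5 + 132\right) = \left(-5\right) 127 = -635$)
$\sqrt{B + G{\left(N{\left(D{\left(6 \right)},14 \right)} \right)}} = \sqrt{-635 - 66} = \sqrt{-701} = i \sqrt{701}$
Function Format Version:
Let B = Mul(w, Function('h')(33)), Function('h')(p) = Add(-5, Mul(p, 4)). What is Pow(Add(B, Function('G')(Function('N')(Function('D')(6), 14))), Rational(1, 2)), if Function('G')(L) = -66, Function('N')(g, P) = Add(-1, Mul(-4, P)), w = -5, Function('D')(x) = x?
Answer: Mul(I, Pow(701, Rational(1, 2))) ≈ Mul(26.476, I)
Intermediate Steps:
Function('h')(p) = Add(-5, Mul(4, p))
B = -635 (B = Mul(-5, Add(-5, Mul(4, 33))) = Mul(-5, Add(-5, 132)) = Mul(-5, 127) = -635)
Pow(Add(B, Function('G')(Function('N')(Function('D')(6), 14))), Rational(1, 2)) = Pow(Add(-635, -66), Rational(1, 2)) = Pow(-701, Rational(1, 2)) = Mul(I, Pow(701, Rational(1, 2)))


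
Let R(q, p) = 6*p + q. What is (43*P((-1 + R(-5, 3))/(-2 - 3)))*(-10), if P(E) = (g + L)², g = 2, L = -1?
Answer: -430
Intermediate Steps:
R(q, p) = q + 6*p
P(E) = 1 (P(E) = (2 - 1)² = 1² = 1)
(43*P((-1 + R(-5, 3))/(-2 - 3)))*(-10) = (43*1)*(-10) = 43*(-10) = -430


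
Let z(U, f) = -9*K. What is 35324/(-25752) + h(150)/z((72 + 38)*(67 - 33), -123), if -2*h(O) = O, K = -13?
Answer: -56151/27898 ≈ -2.0127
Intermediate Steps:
h(O) = -O/2
z(U, f) = 117 (z(U, f) = -9*(-13) = 117)
35324/(-25752) + h(150)/z((72 + 38)*(67 - 33), -123) = 35324/(-25752) - 1/2*150/117 = 35324*(-1/25752) - 75*1/117 = -8831/6438 - 25/39 = -56151/27898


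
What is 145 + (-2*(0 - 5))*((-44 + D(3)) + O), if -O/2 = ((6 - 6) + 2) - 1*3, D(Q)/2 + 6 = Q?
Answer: -335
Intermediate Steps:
D(Q) = -12 + 2*Q
O = 2 (O = -2*(((6 - 6) + 2) - 1*3) = -2*((0 + 2) - 3) = -2*(2 - 3) = -2*(-1) = 2)
145 + (-2*(0 - 5))*((-44 + D(3)) + O) = 145 + (-2*(0 - 5))*((-44 + (-12 + 2*3)) + 2) = 145 + (-2*(-5))*((-44 + (-12 + 6)) + 2) = 145 + 10*((-44 - 6) + 2) = 145 + 10*(-50 + 2) = 145 + 10*(-48) = 145 - 480 = -335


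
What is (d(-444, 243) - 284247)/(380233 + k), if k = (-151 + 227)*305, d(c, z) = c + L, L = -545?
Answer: -285236/403413 ≈ -0.70706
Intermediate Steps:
d(c, z) = -545 + c (d(c, z) = c - 545 = -545 + c)
k = 23180 (k = 76*305 = 23180)
(d(-444, 243) - 284247)/(380233 + k) = ((-545 - 444) - 284247)/(380233 + 23180) = (-989 - 284247)/403413 = -285236*1/403413 = -285236/403413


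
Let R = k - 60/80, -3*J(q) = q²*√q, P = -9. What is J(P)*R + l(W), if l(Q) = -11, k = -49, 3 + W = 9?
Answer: -11 + 16119*I/4 ≈ -11.0 + 4029.8*I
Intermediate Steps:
W = 6 (W = -3 + 9 = 6)
J(q) = -q^(5/2)/3 (J(q) = -q²*√q/3 = -q^(5/2)/3)
R = -199/4 (R = -49 - 60/80 = -49 - 60*1/80 = -49 - ¾ = -199/4 ≈ -49.750)
J(P)*R + l(W) = -81*I*(-199/4) - 11 = 16119*I/4 - 11 = -11 + 16119*I/4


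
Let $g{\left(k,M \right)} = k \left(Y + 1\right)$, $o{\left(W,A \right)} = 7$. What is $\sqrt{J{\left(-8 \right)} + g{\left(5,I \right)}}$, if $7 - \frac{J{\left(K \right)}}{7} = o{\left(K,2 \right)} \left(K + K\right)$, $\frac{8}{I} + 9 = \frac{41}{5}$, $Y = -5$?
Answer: $\sqrt{813} \approx 28.513$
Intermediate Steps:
$I = -10$ ($I = \frac{8}{-9 + \frac{41}{5}} = \frac{8}{- \frac{4}{5}} = 8 \left(- \frac{5}{4}\right) = -10$)
$g{\left(k,M \right)} = - 4 k$ ($g{\left(k,M \right)} = k \left(-5 + 1\right) = k \left(-4\right) = - 4 k$)
$J{\left(K \right)} = 49 - 98 K$ ($J{\left(K \right)} = 49 - 7 \cdot 7 \left(K + K\right) = 49 - 7 \cdot 7 \cdot 2 K = 49 - 7 \cdot 14 K = 49 - 98 K$)
$\sqrt{J{\left(-8 \right)} + g{\left(5,I \right)}} = \sqrt{\left(49 - -784\right) - 20} = \sqrt{\left(49 + 784\right) - 20} = \sqrt{833 - 20} = \sqrt{813}$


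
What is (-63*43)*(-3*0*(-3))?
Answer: 0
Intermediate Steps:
(-63*43)*(-3*0*(-3)) = -0*(-3) = -2709*0 = 0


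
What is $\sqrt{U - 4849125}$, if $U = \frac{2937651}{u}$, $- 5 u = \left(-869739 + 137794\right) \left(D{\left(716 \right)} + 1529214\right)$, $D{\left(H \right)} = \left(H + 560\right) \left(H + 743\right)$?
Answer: $\frac{3 i \sqrt{2709387547704820568995858358}}{70912881046} \approx 2202.1 i$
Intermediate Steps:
$D{\left(H \right)} = \left(560 + H\right) \left(743 + H\right)$
$u = 496390167322$ ($u = - \frac{\left(-869739 + 137794\right) \left(\left(416080 + 716^{2} + 1303 \cdot 716\right) + 1529214\right)}{5} = - \frac{\left(-731945\right) \left(\left(416080 + 512656 + 932948\right) + 1529214\right)}{5} = - \frac{\left(-731945\right) \left(1861684 + 1529214\right)}{5} = - \frac{\left(-731945\right) 3390898}{5} = \left(- \frac{1}{5}\right) \left(-2481950836610\right) = 496390167322$)
$U = \frac{2937651}{496390167322} \approx 5.918 \cdot 10^{-6}$
$\sqrt{U - 4849125} = \sqrt{\frac{2937651}{496390167322} - 4849125} = \sqrt{- \frac{2407057970112355599}{496390167322}} = \frac{3 i \sqrt{2709387547704820568995858358}}{70912881046}$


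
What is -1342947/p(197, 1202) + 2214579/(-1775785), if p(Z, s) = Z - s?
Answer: 31767459820/23795519 ≈ 1335.0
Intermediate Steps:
-1342947/p(197, 1202) + 2214579/(-1775785) = -1342947/(197 - 1*1202) + 2214579/(-1775785) = -1342947/(197 - 1202) + 2214579*(-1/1775785) = -1342947/(-1005) - 2214579/1775785 = -1342947*(-1/1005) - 2214579/1775785 = 447649/335 - 2214579/1775785 = 31767459820/23795519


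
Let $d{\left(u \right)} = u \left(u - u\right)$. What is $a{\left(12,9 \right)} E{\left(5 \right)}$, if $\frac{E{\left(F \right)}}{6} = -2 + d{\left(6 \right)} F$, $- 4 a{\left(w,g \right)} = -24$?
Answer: $-72$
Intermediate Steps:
$d{\left(u \right)} = 0$ ($d{\left(u \right)} = u 0 = 0$)
$a{\left(w,g \right)} = 6$ ($a{\left(w,g \right)} = \left(- \frac{1}{4}\right) \left(-24\right) = 6$)
$E{\left(F \right)} = -12$ ($E{\left(F \right)} = 6 \left(-2 + 0 F\right) = 6 \left(-2 + 0\right) = 6 \left(-2\right) = -12$)
$a{\left(12,9 \right)} E{\left(5 \right)} = 6 \left(-12\right) = -72$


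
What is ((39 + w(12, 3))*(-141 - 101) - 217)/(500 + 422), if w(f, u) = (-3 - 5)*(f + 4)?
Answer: 21321/922 ≈ 23.125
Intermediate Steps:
w(f, u) = -32 - 8*f (w(f, u) = -8*(4 + f) = -32 - 8*f)
((39 + w(12, 3))*(-141 - 101) - 217)/(500 + 422) = ((39 + (-32 - 8*12))*(-141 - 101) - 217)/(500 + 422) = ((39 + (-32 - 96))*(-242) - 217)/922 = ((39 - 128)*(-242) - 217)*(1/922) = (-89*(-242) - 217)*(1/922) = (21538 - 217)*(1/922) = 21321*(1/922) = 21321/922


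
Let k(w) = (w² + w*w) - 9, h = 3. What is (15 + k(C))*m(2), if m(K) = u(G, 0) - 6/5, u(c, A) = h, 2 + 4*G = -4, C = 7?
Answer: 936/5 ≈ 187.20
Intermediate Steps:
G = -3/2 (G = -½ + (¼)*(-4) = -½ - 1 = -3/2 ≈ -1.5000)
u(c, A) = 3
m(K) = 9/5 (m(K) = 3 - 6/5 = 9/5)
k(w) = -9 + 2*w² (k(w) = (w² + w²) - 9 = 2*w² - 9 = -9 + 2*w²)
(15 + k(C))*m(2) = (15 + (-9 + 2*7²))*(9/5) = (15 + (-9 + 2*49))*(9/5) = (15 + (-9 + 98))*(9/5) = (15 + 89)*(9/5) = 104*(9/5) = 936/5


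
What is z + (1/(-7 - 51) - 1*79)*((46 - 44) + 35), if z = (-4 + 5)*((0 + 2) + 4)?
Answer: -169223/58 ≈ -2917.6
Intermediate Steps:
z = 6 (z = 1*(2 + 4) = 1*6 = 6)
z + (1/(-7 - 51) - 1*79)*((46 - 44) + 35) = 6 + (1/(-7 - 51) - 1*79)*((46 - 44) + 35) = 6 + (1/(-58) - 79)*(2 + 35) = 6 + (-1/58 - 79)*37 = 6 - 4583/58*37 = 6 - 169571/58 = -169223/58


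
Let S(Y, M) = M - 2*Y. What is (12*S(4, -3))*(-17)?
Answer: 2244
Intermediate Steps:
(12*S(4, -3))*(-17) = (12*(-3 - 2*4))*(-17) = (12*(-3 - 8))*(-17) = (12*(-11))*(-17) = -132*(-17) = 2244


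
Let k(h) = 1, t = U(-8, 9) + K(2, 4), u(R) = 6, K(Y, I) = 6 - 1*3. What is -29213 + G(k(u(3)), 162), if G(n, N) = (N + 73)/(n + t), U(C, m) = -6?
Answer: -58661/2 ≈ -29331.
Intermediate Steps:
K(Y, I) = 3 (K(Y, I) = 6 - 3 = 3)
t = -3 (t = -6 + 3 = -3)
G(n, N) = (73 + N)/(-3 + n) (G(n, N) = (N + 73)/(n - 3) = (73 + N)/(-3 + n))
-29213 + G(k(u(3)), 162) = -29213 + (73 + 162)/(-3 + 1) = -29213 + 235/(-2) = -29213 - ½*235 = -29213 - 235/2 = -58661/2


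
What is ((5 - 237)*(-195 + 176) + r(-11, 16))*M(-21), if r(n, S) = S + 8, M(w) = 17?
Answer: 75344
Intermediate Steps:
r(n, S) = 8 + S
((5 - 237)*(-195 + 176) + r(-11, 16))*M(-21) = ((5 - 237)*(-195 + 176) + (8 + 16))*17 = (-232*(-19) + 24)*17 = (4408 + 24)*17 = 4432*17 = 75344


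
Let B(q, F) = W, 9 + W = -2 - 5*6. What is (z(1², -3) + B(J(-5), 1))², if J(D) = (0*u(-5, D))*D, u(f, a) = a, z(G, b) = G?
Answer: 1600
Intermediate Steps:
J(D) = 0 (J(D) = (0*D)*D = 0*D = 0)
W = -41 (W = -9 + (-2 - 5*6) = -9 + (-2 - 30) = -9 - 32 = -41)
B(q, F) = -41
(z(1², -3) + B(J(-5), 1))² = (1² - 41)² = (1 - 41)² = (-40)² = 1600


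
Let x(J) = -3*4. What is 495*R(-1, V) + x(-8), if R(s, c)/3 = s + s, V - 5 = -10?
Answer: -2982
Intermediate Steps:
V = -5 (V = 5 - 10 = -5)
R(s, c) = 6*s (R(s, c) = 3*(s + s) = 3*(2*s) = 6*s)
x(J) = -12
495*R(-1, V) + x(-8) = 495*(6*(-1)) - 12 = 495*(-6) - 12 = -2970 - 12 = -2982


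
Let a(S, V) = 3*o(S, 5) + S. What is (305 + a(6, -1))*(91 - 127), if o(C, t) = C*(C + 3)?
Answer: -17028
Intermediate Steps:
o(C, t) = C*(3 + C)
a(S, V) = S + 3*S*(3 + S) (a(S, V) = 3*(S*(3 + S)) + S = 3*S*(3 + S) + S = S + 3*S*(3 + S))
(305 + a(6, -1))*(91 - 127) = (305 + 6*(10 + 3*6))*(91 - 127) = (305 + 6*(10 + 18))*(-36) = (305 + 6*28)*(-36) = (305 + 168)*(-36) = 473*(-36) = -17028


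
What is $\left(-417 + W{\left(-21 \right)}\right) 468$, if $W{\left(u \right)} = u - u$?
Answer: $-195156$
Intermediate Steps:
$W{\left(u \right)} = 0$
$\left(-417 + W{\left(-21 \right)}\right) 468 = \left(-417 + 0\right) 468 = \left(-417\right) 468 = -195156$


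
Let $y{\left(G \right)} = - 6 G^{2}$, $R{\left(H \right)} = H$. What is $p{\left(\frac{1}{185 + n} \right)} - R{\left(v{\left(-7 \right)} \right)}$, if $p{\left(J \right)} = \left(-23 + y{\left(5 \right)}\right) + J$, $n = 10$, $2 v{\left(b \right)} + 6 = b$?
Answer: $- \frac{64933}{390} \approx -166.49$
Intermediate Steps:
$v{\left(b \right)} = -3 + \frac{b}{2}$
$p{\left(J \right)} = -173 + J$ ($p{\left(J \right)} = \left(-23 - 6 \cdot 5^{2}\right) + J = \left(-23 - 150\right) + J = -173 + J$)
$p{\left(\frac{1}{185 + n} \right)} - R{\left(v{\left(-7 \right)} \right)} = \left(-173 + \frac{1}{185 + 10}\right) - \left(-3 + \frac{1}{2} \left(-7\right)\right) = \left(-173 + \frac{1}{195}\right) - \left(-3 - \frac{7}{2}\right) = \left(-173 + \frac{1}{195}\right) - - \frac{13}{2} = - \frac{33734}{195} + \frac{13}{2} = - \frac{64933}{390}$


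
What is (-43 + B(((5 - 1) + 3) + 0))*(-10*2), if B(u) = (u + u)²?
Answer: -3060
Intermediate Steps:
B(u) = 4*u² (B(u) = (2*u)² = 4*u²)
(-43 + B(((5 - 1) + 3) + 0))*(-10*2) = (-43 + 4*(((5 - 1) + 3) + 0)²)*(-10*2) = (-43 + 4*((4 + 3) + 0)²)*(-20) = (-43 + 4*(7 + 0)²)*(-20) = (-43 + 4*7²)*(-20) = (-43 + 4*49)*(-20) = (-43 + 196)*(-20) = 153*(-20) = -3060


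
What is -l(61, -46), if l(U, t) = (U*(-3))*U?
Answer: 11163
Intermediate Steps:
l(U, t) = -3*U**2 (l(U, t) = (-3*U)*U = -3*U**2)
-l(61, -46) = -(-3)*61**2 = -(-3)*3721 = -1*(-11163) = 11163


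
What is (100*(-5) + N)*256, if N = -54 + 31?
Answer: -133888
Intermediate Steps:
N = -23
(100*(-5) + N)*256 = (100*(-5) - 23)*256 = (-500 - 23)*256 = -523*256 = -133888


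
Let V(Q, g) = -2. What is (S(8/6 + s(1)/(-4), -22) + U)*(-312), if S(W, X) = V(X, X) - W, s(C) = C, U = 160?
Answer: -48958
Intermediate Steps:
S(W, X) = -2 - W
(S(8/6 + s(1)/(-4), -22) + U)*(-312) = ((-2 - (8/6 + 1/(-4))) + 160)*(-312) = ((-2 - (8*(1/6) + 1*(-1/4))) + 160)*(-312) = ((-2 - (4/3 - 1/4)) + 160)*(-312) = ((-2 - 1*13/12) + 160)*(-312) = ((-2 - 13/12) + 160)*(-312) = (-37/12 + 160)*(-312) = (1883/12)*(-312) = -48958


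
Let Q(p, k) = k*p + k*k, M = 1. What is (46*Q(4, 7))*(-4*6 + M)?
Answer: -81466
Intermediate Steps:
Q(p, k) = k**2 + k*p (Q(p, k) = k*p + k**2 = k**2 + k*p)
(46*Q(4, 7))*(-4*6 + M) = (46*(7*(7 + 4)))*(-4*6 + 1) = (46*(7*11))*(-24 + 1) = (46*77)*(-23) = 3542*(-23) = -81466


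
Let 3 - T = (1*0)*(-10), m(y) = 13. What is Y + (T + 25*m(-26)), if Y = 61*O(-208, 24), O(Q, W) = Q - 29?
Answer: -14129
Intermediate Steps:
O(Q, W) = -29 + Q
T = 3 (T = 3 - 1*0*(-10) = 3 - 0*(-10) = 3 - 1*0 = 3 + 0 = 3)
Y = -14457 (Y = 61*(-29 - 208) = 61*(-237) = -14457)
Y + (T + 25*m(-26)) = -14457 + (3 + 25*13) = -14457 + (3 + 325) = -14457 + 328 = -14129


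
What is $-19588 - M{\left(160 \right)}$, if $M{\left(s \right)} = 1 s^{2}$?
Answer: $-45188$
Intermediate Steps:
$M{\left(s \right)} = s^{2}$
$-19588 - M{\left(160 \right)} = -19588 - 160^{2} = -19588 - 25600 = -45188$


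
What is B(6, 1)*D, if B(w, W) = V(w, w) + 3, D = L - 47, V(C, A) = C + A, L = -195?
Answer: -3630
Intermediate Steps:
V(C, A) = A + C
D = -242 (D = -195 - 47 = -242)
B(w, W) = 3 + 2*w (B(w, W) = (w + w) + 3 = 2*w + 3 = 3 + 2*w)
B(6, 1)*D = (3 + 2*6)*(-242) = (3 + 12)*(-242) = 15*(-242) = -3630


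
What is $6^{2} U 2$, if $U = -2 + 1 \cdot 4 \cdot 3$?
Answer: $720$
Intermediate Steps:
$U = 10$ ($U = -2 + 4 \cdot 3 = -2 + 12 = 10$)
$6^{2} U 2 = 6^{2} \cdot 10 \cdot 2 = 36 \cdot 10 \cdot 2 = 360 \cdot 2 = 720$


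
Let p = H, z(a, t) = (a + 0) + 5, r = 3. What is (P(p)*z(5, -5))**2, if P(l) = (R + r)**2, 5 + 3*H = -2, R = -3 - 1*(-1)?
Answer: 100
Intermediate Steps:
z(a, t) = 5 + a (z(a, t) = a + 5 = 5 + a)
R = -2 (R = -3 + 1 = -2)
H = -7/3 (H = -5/3 + (1/3)*(-2) = -5/3 - 2/3 = -7/3 ≈ -2.3333)
p = -7/3 ≈ -2.3333
P(l) = 1 (P(l) = (-2 + 3)**2 = 1**2 = 1)
(P(p)*z(5, -5))**2 = (1*(5 + 5))**2 = (1*10)**2 = 10**2 = 100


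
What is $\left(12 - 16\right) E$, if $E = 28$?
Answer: $-112$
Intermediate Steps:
$\left(12 - 16\right) E = \left(12 - 16\right) 28 = \left(-4\right) 28 = -112$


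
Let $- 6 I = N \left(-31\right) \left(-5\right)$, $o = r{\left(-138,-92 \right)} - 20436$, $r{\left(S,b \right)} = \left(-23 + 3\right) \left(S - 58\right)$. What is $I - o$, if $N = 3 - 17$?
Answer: $\frac{50633}{3} \approx 16878.0$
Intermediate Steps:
$N = -14$
$r{\left(S,b \right)} = 1160 - 20 S$ ($r{\left(S,b \right)} = - 20 \left(-58 + S\right) = 1160 - 20 S$)
$o = -16516$ ($o = \left(1160 - -2760\right) - 20436 = \left(1160 + 2760\right) - 20436 = 3920 - 20436 = -16516$)
$I = \frac{1085}{3}$ ($I = - \frac{\left(-14\right) \left(-31\right) \left(-5\right)}{6} = - \frac{434 \left(-5\right)}{6} = \left(- \frac{1}{6}\right) \left(-2170\right) = \frac{1085}{3} \approx 361.67$)
$I - o = \frac{1085}{3} - -16516 = \frac{1085}{3} + 16516 = \frac{50633}{3}$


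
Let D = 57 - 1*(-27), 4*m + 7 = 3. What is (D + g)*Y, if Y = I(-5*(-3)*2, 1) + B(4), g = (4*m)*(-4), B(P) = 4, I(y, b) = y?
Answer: 3400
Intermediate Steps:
m = -1 (m = -7/4 + (¼)*3 = -7/4 + ¾ = -1)
g = 16 (g = (4*(-1))*(-4) = -4*(-4) = 16)
D = 84 (D = 57 + 27 = 84)
Y = 34 (Y = -5*(-3)*2 + 4 = 15*2 + 4 = 30 + 4 = 34)
(D + g)*Y = (84 + 16)*34 = 100*34 = 3400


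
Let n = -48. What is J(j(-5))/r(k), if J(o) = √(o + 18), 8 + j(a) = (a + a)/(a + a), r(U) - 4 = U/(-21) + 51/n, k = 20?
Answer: 336*√11/667 ≈ 1.6707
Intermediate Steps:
r(U) = 47/16 - U/21 (r(U) = 4 + (U/(-21) + 51/(-48)) = 4 + (U*(-1/21) + 51*(-1/48)) = 4 + (-U/21 - 17/16) = 4 + (-17/16 - U/21) = 47/16 - U/21)
j(a) = -7 (j(a) = -8 + (a + a)/(a + a) = -8 + (2*a)/((2*a)) = -8 + (2*a)*(1/(2*a)) = -8 + 1 = -7)
J(o) = √(18 + o)
J(j(-5))/r(k) = √(18 - 7)/(47/16 - 1/21*20) = √11/(47/16 - 20/21) = √11/(667/336) = √11*(336/667) = 336*√11/667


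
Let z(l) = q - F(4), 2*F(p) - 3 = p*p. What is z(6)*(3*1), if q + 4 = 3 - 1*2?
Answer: -75/2 ≈ -37.500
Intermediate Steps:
F(p) = 3/2 + p**2/2 (F(p) = 3/2 + (p*p)/2 = 3/2 + p**2/2)
q = -3 (q = -4 + (3 - 1*2) = -4 + (3 - 2) = -4 + 1 = -3)
z(l) = -25/2 (z(l) = -3 - (3/2 + (1/2)*4**2) = -3 - (3/2 + (1/2)*16) = -3 - (3/2 + 8) = -3 - 1*19/2 = -3 - 19/2 = -25/2)
z(6)*(3*1) = -75/2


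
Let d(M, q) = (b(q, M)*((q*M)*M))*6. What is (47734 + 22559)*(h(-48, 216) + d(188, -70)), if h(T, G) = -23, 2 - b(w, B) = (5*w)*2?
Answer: -732511050530019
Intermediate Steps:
b(w, B) = 2 - 10*w (b(w, B) = 2 - 5*w*2 = 2 - 10*w)
d(M, q) = 6*q*M²*(2 - 10*q) (d(M, q) = ((2 - 10*q)*((q*M)*M))*6 = ((2 - 10*q)*((M*q)*M))*6 = ((2 - 10*q)*(q*M²))*6 = (q*M²*(2 - 10*q))*6 = 6*q*M²*(2 - 10*q))
(47734 + 22559)*(h(-48, 216) + d(188, -70)) = (47734 + 22559)*(-23 + 12*(-70)*188²*(1 - 5*(-70))) = 70293*(-23 + 12*(-70)*35344*(1 + 350)) = 70293*(-23 + 12*(-70)*35344*351) = 70293*(-23 - 10420824960) = 70293*(-10420824983) = -732511050530019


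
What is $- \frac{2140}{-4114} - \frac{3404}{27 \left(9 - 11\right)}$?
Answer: $\frac{3529904}{55539} \approx 63.557$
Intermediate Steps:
$- \frac{2140}{-4114} - \frac{3404}{27 \left(9 - 11\right)} = \left(-2140\right) \left(- \frac{1}{4114}\right) - \frac{3404}{27 \left(-2\right)} = \frac{1070}{2057} - \frac{3404}{-54} = \frac{1070}{2057} - - \frac{1702}{27} = \frac{1070}{2057} + \frac{1702}{27} = \frac{3529904}{55539}$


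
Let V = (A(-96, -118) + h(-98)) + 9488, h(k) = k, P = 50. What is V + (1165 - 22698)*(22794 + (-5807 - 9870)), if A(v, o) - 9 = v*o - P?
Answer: -153229684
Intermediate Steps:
A(v, o) = -41 + o*v (A(v, o) = 9 + (v*o - 1*50) = 9 + (o*v - 50) = 9 + (-50 + o*v) = -41 + o*v)
V = 20677 (V = ((-41 - 118*(-96)) - 98) + 9488 = ((-41 + 11328) - 98) + 9488 = (11287 - 98) + 9488 = 11189 + 9488 = 20677)
V + (1165 - 22698)*(22794 + (-5807 - 9870)) = 20677 + (1165 - 22698)*(22794 + (-5807 - 9870)) = 20677 - 21533*(22794 - 15677) = 20677 - 21533*7117 = 20677 - 153250361 = -153229684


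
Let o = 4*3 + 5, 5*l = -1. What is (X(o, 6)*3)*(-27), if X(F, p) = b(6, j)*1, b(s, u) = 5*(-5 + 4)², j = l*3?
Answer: -405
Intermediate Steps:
l = -⅕ (l = (⅕)*(-1) = -⅕ ≈ -0.20000)
j = -⅗ (j = -⅕*3 = -⅗ ≈ -0.60000)
b(s, u) = 5 (b(s, u) = 5*(-1)² = 5*1 = 5)
o = 17 (o = 12 + 5 = 17)
X(F, p) = 5 (X(F, p) = 5*1 = 5)
(X(o, 6)*3)*(-27) = (5*3)*(-27) = 15*(-27) = -405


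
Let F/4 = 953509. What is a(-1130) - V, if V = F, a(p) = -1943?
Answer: -3815979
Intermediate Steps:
F = 3814036 (F = 4*953509 = 3814036)
V = 3814036
a(-1130) - V = -1943 - 1*3814036 = -1943 - 3814036 = -3815979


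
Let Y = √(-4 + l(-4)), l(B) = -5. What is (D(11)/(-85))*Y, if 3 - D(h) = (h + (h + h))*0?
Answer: -9*I/85 ≈ -0.10588*I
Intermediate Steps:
D(h) = 3 (D(h) = 3 - (h + (h + h))*0 = 3 - (h + 2*h)*0 = 3 - 3*h*0 = 3 - 1*0 = 3 + 0 = 3)
Y = 3*I (Y = √(-4 - 5) = √(-9) = 3*I ≈ 3.0*I)
(D(11)/(-85))*Y = (3/(-85))*(3*I) = (3*(-1/85))*(3*I) = -9*I/85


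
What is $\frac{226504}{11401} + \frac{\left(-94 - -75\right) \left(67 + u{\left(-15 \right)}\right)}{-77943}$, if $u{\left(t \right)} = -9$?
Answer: $\frac{17666965174}{888628143} \approx 19.881$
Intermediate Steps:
$\frac{226504}{11401} + \frac{\left(-94 - -75\right) \left(67 + u{\left(-15 \right)}\right)}{-77943} = \frac{226504}{11401} + \frac{\left(-94 - -75\right) \left(67 - 9\right)}{-77943} = 226504 \cdot \frac{1}{11401} + \left(-94 + 75\right) 58 \left(- \frac{1}{77943}\right) = \frac{226504}{11401} + \left(-19\right) 58 \left(- \frac{1}{77943}\right) = \frac{226504}{11401} - - \frac{1102}{77943} = \frac{226504}{11401} + \frac{1102}{77943} = \frac{17666965174}{888628143}$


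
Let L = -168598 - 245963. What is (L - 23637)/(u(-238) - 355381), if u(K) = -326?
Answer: 146066/118569 ≈ 1.2319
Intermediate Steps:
L = -414561
(L - 23637)/(u(-238) - 355381) = (-414561 - 23637)/(-326 - 355381) = -438198/(-355707) = -438198*(-1/355707) = 146066/118569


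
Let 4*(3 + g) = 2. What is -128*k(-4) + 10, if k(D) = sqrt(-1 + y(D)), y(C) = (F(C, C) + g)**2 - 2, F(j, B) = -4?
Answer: 10 - 64*sqrt(157) ≈ -791.92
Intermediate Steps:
g = -5/2 (g = -3 + (1/4)*2 = -3 + 1/2 = -5/2 ≈ -2.5000)
y(C) = 161/4 (y(C) = (-4 - 5/2)**2 - 2 = (-13/2)**2 - 2 = 169/4 - 2 = 161/4)
k(D) = sqrt(157)/2 (k(D) = sqrt(-1 + 161/4) = sqrt(157/4) = sqrt(157)/2)
-128*k(-4) + 10 = -64*sqrt(157) + 10 = 10 - 64*sqrt(157)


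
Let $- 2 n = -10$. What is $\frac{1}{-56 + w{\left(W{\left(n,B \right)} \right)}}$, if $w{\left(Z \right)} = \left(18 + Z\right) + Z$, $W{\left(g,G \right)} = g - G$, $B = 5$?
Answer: $- \frac{1}{38} \approx -0.026316$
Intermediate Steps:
$n = 5$ ($n = \left(- \frac{1}{2}\right) \left(-10\right) = 5$)
$w{\left(Z \right)} = 18 + 2 Z$
$\frac{1}{-56 + w{\left(W{\left(n,B \right)} \right)}} = \frac{1}{-56 + \left(18 + 2 \left(5 - 5\right)\right)} = \frac{1}{-56 + \left(18 + 2 \cdot 0\right)} = \frac{1}{-56 + \left(18 + 0\right)} = \frac{1}{-56 + 18} = \frac{1}{-38} = - \frac{1}{38}$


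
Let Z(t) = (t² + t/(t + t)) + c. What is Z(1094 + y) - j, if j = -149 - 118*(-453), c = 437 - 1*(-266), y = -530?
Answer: 530989/2 ≈ 2.6549e+5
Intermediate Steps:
c = 703 (c = 437 + 266 = 703)
Z(t) = 1407/2 + t² (Z(t) = (t² + t/(t + t)) + 703 = (t² + t/((2*t))) + 703 = (t² + (1/(2*t))*t) + 703 = (t² + ½) + 703 = (½ + t²) + 703 = 1407/2 + t²)
j = 53305 (j = -149 + 53454 = 53305)
Z(1094 + y) - j = (1407/2 + (1094 - 530)²) - 1*53305 = (1407/2 + 564²) - 53305 = (1407/2 + 318096) - 53305 = 637599/2 - 53305 = 530989/2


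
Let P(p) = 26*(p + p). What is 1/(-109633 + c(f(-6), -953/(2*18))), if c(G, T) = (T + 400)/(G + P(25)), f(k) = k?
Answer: -46584/5107130225 ≈ -9.1214e-6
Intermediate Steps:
P(p) = 52*p (P(p) = 26*(2*p) = 52*p)
c(G, T) = (400 + T)/(1300 + G) (c(G, T) = (T + 400)/(G + 52*25) = (400 + T)/(G + 1300) = (400 + T)/(1300 + G))
1/(-109633 + c(f(-6), -953/(2*18))) = 1/(-109633 + (400 - 953/(2*18))/(1300 - 6)) = 1/(-109633 + (400 - 953/36)/1294) = 1/(-109633 + (1/1294)*(13447/36)) = 1/(-109633 + 13447/46584) = 1/(-5107130225/46584) = -46584/5107130225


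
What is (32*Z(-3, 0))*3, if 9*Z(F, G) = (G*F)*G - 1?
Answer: -32/3 ≈ -10.667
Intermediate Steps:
Z(F, G) = -⅑ + F*G²/9 (Z(F, G) = ((G*F)*G - 1)/9 = ((F*G)*G - 1)/9 = (F*G² - 1)/9 = (-1 + F*G²)/9 = -⅑ + F*G²/9)
(32*Z(-3, 0))*3 = (32*(-⅑ + (⅑)*(-3)*0²))*3 = (32*(-⅑ + (⅑)*(-3)*0))*3 = (32*(-⅑ + 0))*3 = (32*(-⅑))*3 = -32/9*3 = -32/3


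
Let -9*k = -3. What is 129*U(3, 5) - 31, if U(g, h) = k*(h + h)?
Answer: 399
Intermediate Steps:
k = ⅓ (k = -⅑*(-3) = ⅓ ≈ 0.33333)
U(g, h) = 2*h/3 (U(g, h) = (h + h)/3 = (2*h)/3 = 2*h/3)
129*U(3, 5) - 31 = 129*((⅔)*5) - 31 = 129*(10/3) - 31 = 430 - 31 = 399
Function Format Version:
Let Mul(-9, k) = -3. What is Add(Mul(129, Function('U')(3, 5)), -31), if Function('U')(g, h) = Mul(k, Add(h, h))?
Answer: 399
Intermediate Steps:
k = Rational(1, 3) (k = Mul(Rational(-1, 9), -3) = Rational(1, 3) ≈ 0.33333)
Function('U')(g, h) = Mul(Rational(2, 3), h) (Function('U')(g, h) = Mul(Rational(1, 3), Add(h, h)) = Mul(Rational(1, 3), Mul(2, h)) = Mul(Rational(2, 3), h))
Add(Mul(129, Function('U')(3, 5)), -31) = Add(Mul(129, Mul(Rational(2, 3), 5)), -31) = Add(Mul(129, Rational(10, 3)), -31) = Add(430, -31) = 399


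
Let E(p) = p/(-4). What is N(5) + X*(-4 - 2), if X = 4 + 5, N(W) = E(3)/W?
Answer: -1083/20 ≈ -54.150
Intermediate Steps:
E(p) = -p/4 (E(p) = p*(-¼) = -p/4)
N(W) = -3/(4*W) (N(W) = (-¼*3)/W = -3/(4*W))
X = 9
N(5) + X*(-4 - 2) = -¾/5 + 9*(-4 - 2) = -¾*⅕ + 9*(-6) = -3/20 - 54 = -1083/20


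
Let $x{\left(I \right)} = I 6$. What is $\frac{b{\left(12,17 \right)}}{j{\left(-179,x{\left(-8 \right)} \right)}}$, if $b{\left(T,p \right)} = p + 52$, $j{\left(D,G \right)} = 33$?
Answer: $\frac{23}{11} \approx 2.0909$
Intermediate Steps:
$x{\left(I \right)} = 6 I$
$b{\left(T,p \right)} = 52 + p$
$\frac{b{\left(12,17 \right)}}{j{\left(-179,x{\left(-8 \right)} \right)}} = \frac{52 + 17}{33} = 69 \cdot \frac{1}{33} = \frac{23}{11}$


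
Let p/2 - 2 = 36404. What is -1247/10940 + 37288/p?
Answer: 79283539/199140820 ≈ 0.39813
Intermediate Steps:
p = 72812 (p = 4 + 2*36404 = 4 + 72808 = 72812)
-1247/10940 + 37288/p = -1247/10940 + 37288/72812 = -1247*1/10940 + 37288*(1/72812) = -1247/10940 + 9322/18203 = 79283539/199140820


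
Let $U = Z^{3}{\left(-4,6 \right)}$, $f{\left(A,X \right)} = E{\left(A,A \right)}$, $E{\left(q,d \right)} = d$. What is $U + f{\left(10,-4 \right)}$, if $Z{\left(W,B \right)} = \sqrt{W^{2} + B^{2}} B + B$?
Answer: $33922 + 23760 \sqrt{13} \approx 1.1959 \cdot 10^{5}$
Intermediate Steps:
$f{\left(A,X \right)} = A$
$Z{\left(W,B \right)} = B + B \sqrt{B^{2} + W^{2}}$ ($Z{\left(W,B \right)} = \sqrt{B^{2} + W^{2}} B + B = B \sqrt{B^{2} + W^{2}} + B = B + B \sqrt{B^{2} + W^{2}}$)
$U = \left(6 + 12 \sqrt{13}\right)^{3}$ ($U = \left(6 \left(1 + \sqrt{6^{2} + \left(-4\right)^{2}}\right)\right)^{3} = \left(6 \left(1 + \sqrt{36 + 16}\right)\right)^{3} = \left(6 \left(1 + \sqrt{52}\right)\right)^{3} = \left(6 \left(1 + 2 \sqrt{13}\right)\right)^{3} = \left(6 + 12 \sqrt{13}\right)^{3} \approx 1.1958 \cdot 10^{5}$)
$U + f{\left(10,-4 \right)} = \left(33912 + 23760 \sqrt{13}\right) + 10 = 33922 + 23760 \sqrt{13}$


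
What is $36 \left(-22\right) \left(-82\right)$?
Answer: $64944$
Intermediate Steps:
$36 \left(-22\right) \left(-82\right) = \left(-792\right) \left(-82\right) = 64944$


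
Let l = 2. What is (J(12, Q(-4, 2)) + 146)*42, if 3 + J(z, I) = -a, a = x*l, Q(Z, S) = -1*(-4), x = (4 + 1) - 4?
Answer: 5922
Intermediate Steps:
x = 1 (x = 5 - 4 = 1)
Q(Z, S) = 4
a = 2 (a = 1*2 = 2)
J(z, I) = -5 (J(z, I) = -3 - 1*2 = -3 - 2 = -5)
(J(12, Q(-4, 2)) + 146)*42 = (-5 + 146)*42 = 141*42 = 5922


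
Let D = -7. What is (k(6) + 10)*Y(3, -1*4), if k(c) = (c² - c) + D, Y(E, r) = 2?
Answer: 66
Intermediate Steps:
k(c) = -7 + c² - c (k(c) = (c² - c) - 7 = -7 + c² - c)
(k(6) + 10)*Y(3, -1*4) = ((-7 + 6² - 1*6) + 10)*2 = ((-7 + 36 - 6) + 10)*2 = (23 + 10)*2 = 33*2 = 66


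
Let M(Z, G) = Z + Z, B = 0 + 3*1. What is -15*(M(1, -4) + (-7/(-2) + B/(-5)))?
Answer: -147/2 ≈ -73.500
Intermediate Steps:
B = 3 (B = 0 + 3 = 3)
M(Z, G) = 2*Z
-15*(M(1, -4) + (-7/(-2) + B/(-5))) = -15*(2*1 + (-7/(-2) + 3/(-5))) = -15*(2 + (-7*(-½) + 3*(-⅕))) = -15*(2 + (7/2 - ⅗)) = -15*(2 + 29/10) = -15*49/10 = -147/2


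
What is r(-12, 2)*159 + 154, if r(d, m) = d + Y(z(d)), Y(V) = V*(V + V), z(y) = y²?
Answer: 6592294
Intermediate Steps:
Y(V) = 2*V² (Y(V) = V*(2*V) = 2*V²)
r(d, m) = d + 2*d⁴ (r(d, m) = d + 2*(d²)² = d + 2*d⁴)
r(-12, 2)*159 + 154 = (-12 + 2*(-12)⁴)*159 + 154 = (-12 + 2*20736)*159 + 154 = (-12 + 41472)*159 + 154 = 41460*159 + 154 = 6592140 + 154 = 6592294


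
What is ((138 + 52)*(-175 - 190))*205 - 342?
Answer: -14217092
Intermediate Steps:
((138 + 52)*(-175 - 190))*205 - 342 = (190*(-365))*205 - 342 = -69350*205 - 342 = -14216750 - 342 = -14217092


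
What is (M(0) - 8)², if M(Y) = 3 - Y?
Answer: 25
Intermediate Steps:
(M(0) - 8)² = ((3 - 1*0) - 8)² = ((3 + 0) - 8)² = (3 - 8)² = (-5)² = 25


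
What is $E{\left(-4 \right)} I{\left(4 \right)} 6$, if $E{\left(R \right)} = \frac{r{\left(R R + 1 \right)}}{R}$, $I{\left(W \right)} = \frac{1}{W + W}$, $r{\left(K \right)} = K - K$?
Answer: $0$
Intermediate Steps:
$r{\left(K \right)} = 0$
$I{\left(W \right)} = \frac{1}{2 W}$
$E{\left(R \right)} = 0$ ($E{\left(R \right)} = \frac{0}{R} = 0$)
$E{\left(-4 \right)} I{\left(4 \right)} 6 = 0 \frac{1}{2 \cdot 4} \cdot 6 = 0 \cdot \frac{1}{2} \cdot \frac{1}{4} \cdot 6 = 0 \cdot \frac{1}{8} \cdot 6 = 0 \cdot 6 = 0$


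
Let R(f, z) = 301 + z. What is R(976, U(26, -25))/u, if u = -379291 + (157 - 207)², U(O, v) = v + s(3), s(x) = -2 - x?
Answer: -271/376791 ≈ -0.00071923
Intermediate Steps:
U(O, v) = -5 + v (U(O, v) = v + (-2 - 1*3) = v + (-2 - 3) = v - 5 = -5 + v)
u = -376791 (u = -379291 + (-50)² = -379291 + 2500 = -376791)
R(976, U(26, -25))/u = (301 + (-5 - 25))/(-376791) = (301 - 30)*(-1/376791) = 271*(-1/376791) = -271/376791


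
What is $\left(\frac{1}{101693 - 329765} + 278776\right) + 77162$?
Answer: $\frac{81179491535}{228072} \approx 3.5594 \cdot 10^{5}$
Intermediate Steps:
$\left(\frac{1}{101693 - 329765} + 278776\right) + 77162 = \left(\frac{1}{-228072} + 278776\right) + 77162 = \left(- \frac{1}{228072} + 278776\right) + 77162 = \frac{63580999871}{228072} + 77162 = \frac{81179491535}{228072}$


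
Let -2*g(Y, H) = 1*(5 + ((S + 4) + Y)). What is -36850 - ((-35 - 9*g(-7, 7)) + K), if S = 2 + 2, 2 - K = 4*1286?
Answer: -31700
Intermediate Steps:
K = -5142 (K = 2 - 4*1286 = 2 - 1*5144 = 2 - 5144 = -5142)
S = 4
g(Y, H) = -13/2 - Y/2 (g(Y, H) = -(5 + ((4 + 4) + Y))/2 = -(5 + (8 + Y))/2 = -(13 + Y)/2 = -13/2 - Y/2)
-36850 - ((-35 - 9*g(-7, 7)) + K) = -36850 - ((-35 - 9*(-13/2 - ½*(-7))) - 5142) = -36850 - ((-35 - 9*(-13/2 + 7/2)) - 5142) = -36850 - ((-35 - 9*(-3)) - 5142) = -36850 - ((-35 + 27) - 5142) = -36850 - (-8 - 5142) = -36850 - 1*(-5150) = -36850 + 5150 = -31700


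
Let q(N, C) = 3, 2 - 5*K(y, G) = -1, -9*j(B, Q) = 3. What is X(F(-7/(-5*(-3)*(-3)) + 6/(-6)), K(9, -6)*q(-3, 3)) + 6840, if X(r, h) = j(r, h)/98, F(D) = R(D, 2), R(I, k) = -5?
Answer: 2010959/294 ≈ 6840.0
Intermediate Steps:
j(B, Q) = -⅓ (j(B, Q) = -⅑*3 = -⅓)
K(y, G) = ⅗ (K(y, G) = ⅖ - ⅕*(-1) = ⅖ + ⅕ = ⅗)
F(D) = -5
X(r, h) = -1/294 (X(r, h) = -⅓/98 = -⅓*1/98 = -1/294)
X(F(-7/(-5*(-3)*(-3)) + 6/(-6)), K(9, -6)*q(-3, 3)) + 6840 = -1/294 + 6840 = 2010959/294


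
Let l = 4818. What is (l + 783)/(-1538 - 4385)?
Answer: -5601/5923 ≈ -0.94564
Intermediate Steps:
(l + 783)/(-1538 - 4385) = (4818 + 783)/(-1538 - 4385) = 5601/(-5923) = 5601*(-1/5923) = -5601/5923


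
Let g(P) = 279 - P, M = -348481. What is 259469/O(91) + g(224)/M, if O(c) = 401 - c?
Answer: 90419999539/108029110 ≈ 837.00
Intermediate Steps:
259469/O(91) + g(224)/M = 259469/(401 - 1*91) + (279 - 1*224)/(-348481) = 259469/(401 - 91) + (279 - 224)*(-1/348481) = 259469/310 + 55*(-1/348481) = 259469*(1/310) - 55/348481 = 259469/310 - 55/348481 = 90419999539/108029110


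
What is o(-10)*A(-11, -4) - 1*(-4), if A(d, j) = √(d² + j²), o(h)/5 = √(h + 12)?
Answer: 4 + 5*√274 ≈ 86.765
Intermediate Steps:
o(h) = 5*√(12 + h) (o(h) = 5*√(h + 12) = 5*√(12 + h))
o(-10)*A(-11, -4) - 1*(-4) = (5*√(12 - 10))*√((-11)² + (-4)²) - 1*(-4) = (5*√2)*√(121 + 16) + 4 = (5*√2)*√137 + 4 = 5*√274 + 4 = 4 + 5*√274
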